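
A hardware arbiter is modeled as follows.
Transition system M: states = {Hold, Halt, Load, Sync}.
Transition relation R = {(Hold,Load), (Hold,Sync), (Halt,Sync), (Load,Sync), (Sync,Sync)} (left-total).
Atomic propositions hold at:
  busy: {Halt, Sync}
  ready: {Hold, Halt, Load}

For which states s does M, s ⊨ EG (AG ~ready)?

{Sync}

Sat(~ready) = {Sync}
AG ~ready: greatest fixpoint, start Z0 = {Sync}, keep only states in Sat with every successor in Z. Already a fixed point.
Sat(AG ~ready) = {Sync}
EG (AG ~ready): greatest fixpoint, start Z0 = {Sync}, keep only states in Sat with some successor in Z. Already a fixed point.
Sat(EG (AG ~ready)) = {Sync}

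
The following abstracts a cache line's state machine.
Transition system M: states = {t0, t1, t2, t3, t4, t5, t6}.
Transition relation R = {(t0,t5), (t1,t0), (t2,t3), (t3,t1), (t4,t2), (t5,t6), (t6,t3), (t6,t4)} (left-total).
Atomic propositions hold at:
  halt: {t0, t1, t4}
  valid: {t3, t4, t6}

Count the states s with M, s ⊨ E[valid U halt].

5

E[valid U halt]: least fixpoint, start Z0 = Sat(halt) = {t0, t1, t4}, add states in Sat(valid) with some successor in Z. Z1 = {t0, t1, t3, t4, t6}; fixed.
Sat(E[valid U halt]) = {t0, t1, t3, t4, t6}
|Sat(E[valid U halt])| = |{t0, t1, t3, t4, t6}| = 5.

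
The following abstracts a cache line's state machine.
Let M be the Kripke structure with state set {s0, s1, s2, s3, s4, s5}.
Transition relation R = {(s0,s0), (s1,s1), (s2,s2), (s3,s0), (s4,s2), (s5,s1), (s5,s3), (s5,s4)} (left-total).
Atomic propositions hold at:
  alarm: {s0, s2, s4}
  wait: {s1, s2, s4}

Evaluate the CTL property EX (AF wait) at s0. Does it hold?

No

AF wait: least fixpoint, start Z0 = {s1, s2, s4}, add states with every successor in Z. Already a fixed point.
Sat(AF wait) = {s1, s2, s4}
Sat(EX (AF wait)) = {s : some successor in {s1, s2, s4}} = {s1, s2, s4, s5}
s0 ∉ Sat(EX (AF wait)) = {s1, s2, s4, s5}, so the formula does not hold at s0.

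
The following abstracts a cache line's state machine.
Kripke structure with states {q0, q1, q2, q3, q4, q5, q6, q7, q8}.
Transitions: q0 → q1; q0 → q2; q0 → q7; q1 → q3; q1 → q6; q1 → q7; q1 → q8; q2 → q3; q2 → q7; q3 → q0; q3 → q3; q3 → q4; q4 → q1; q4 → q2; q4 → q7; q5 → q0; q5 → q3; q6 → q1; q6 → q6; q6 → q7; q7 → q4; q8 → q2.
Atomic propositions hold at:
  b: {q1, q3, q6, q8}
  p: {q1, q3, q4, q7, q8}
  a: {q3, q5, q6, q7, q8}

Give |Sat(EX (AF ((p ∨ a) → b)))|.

Sat(p ∨ a) = {q1, q3, q4, q5, q6, q7, q8}
Sat((p ∨ a) → b) = {q0, q1, q2, q3, q6, q8}
AF ((p ∨ a) → b): least fixpoint, start Z0 = {q0, q1, q2, q3, q6, q8}, add states with every successor in Z. Z1 = {q0, q1, q2, q3, q5, q6, q8}; fixed.
Sat(AF ((p ∨ a) → b)) = {q0, q1, q2, q3, q5, q6, q8}
Sat(EX (AF ((p ∨ a) → b))) = {s : some successor in {q0, q1, q2, q3, q5, q6, q8}} = {q0, q1, q2, q3, q4, q5, q6, q8}
|Sat(EX (AF ((p ∨ a) → b)))| = |{q0, q1, q2, q3, q4, q5, q6, q8}| = 8.

8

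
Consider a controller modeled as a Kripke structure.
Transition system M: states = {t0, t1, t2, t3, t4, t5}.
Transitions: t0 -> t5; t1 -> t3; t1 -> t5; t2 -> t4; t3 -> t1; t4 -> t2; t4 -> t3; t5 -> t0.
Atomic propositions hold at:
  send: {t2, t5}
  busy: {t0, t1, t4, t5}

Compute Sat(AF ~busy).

{t2, t3, t4}

Sat(~busy) = {t2, t3}
AF ~busy: least fixpoint, start Z0 = {t2, t3}, add states with every successor in Z. Z1 = {t2, t3, t4}; fixed.
Sat(AF ~busy) = {t2, t3, t4}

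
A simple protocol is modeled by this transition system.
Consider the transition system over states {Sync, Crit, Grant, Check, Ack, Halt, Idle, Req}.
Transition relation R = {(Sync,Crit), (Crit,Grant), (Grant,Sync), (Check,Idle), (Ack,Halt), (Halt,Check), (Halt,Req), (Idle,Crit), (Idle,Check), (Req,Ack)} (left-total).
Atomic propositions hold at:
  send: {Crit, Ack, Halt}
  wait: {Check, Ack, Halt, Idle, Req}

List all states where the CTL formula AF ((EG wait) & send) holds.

{Ack, Halt, Req}

EG wait: greatest fixpoint, start Z0 = {Check, Ack, Halt, Idle, Req}, keep only states in Sat with some successor in Z. Already a fixed point.
Sat(EG wait) = {Check, Ack, Halt, Idle, Req}
Sat((EG wait) & send) = {Ack, Halt}
AF ((EG wait) & send): least fixpoint, start Z0 = {Ack, Halt}, add states with every successor in Z. Z1 = {Ack, Halt, Req}; fixed.
Sat(AF ((EG wait) & send)) = {Ack, Halt, Req}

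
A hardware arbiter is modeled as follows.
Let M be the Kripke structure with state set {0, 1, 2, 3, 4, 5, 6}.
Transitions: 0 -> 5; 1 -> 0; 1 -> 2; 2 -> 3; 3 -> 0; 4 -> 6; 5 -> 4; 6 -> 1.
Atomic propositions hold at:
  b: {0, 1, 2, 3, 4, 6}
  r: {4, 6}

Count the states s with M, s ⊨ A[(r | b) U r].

2

Sat(r | b) = {0, 1, 2, 3, 4, 6}
A[(r | b) U r]: least fixpoint, start Z0 = Sat(r) = {4, 6}, add states in Sat(r | b) with every successor in Z. Already a fixed point.
Sat(A[(r | b) U r]) = {4, 6}
|Sat(A[(r | b) U r])| = |{4, 6}| = 2.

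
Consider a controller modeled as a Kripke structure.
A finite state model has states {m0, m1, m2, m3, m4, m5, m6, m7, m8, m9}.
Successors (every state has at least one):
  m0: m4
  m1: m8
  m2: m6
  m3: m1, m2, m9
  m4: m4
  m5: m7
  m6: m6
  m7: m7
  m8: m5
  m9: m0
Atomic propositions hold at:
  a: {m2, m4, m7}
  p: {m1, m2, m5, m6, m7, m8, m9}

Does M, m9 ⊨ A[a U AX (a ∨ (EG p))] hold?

No

EG p: greatest fixpoint, start Z0 = {m1, m2, m5, m6, m7, m8, m9}, keep only states in Sat with some successor in Z. Z1 = {m1, m2, m5, m6, m7, m8}; fixed.
Sat(EG p) = {m1, m2, m5, m6, m7, m8}
Sat(a ∨ (EG p)) = {m1, m2, m4, m5, m6, m7, m8}
Sat(AX (a ∨ (EG p))) = {s : every successor in {m1, m2, m4, m5, m6, m7, m8}} = {m0, m1, m2, m4, m5, m6, m7, m8}
A[a U AX (a ∨ (EG p))]: least fixpoint, start Z0 = Sat(AX (a ∨ (EG p))) = {m0, m1, m2, m4, m5, m6, m7, m8}, add states in Sat(a) with every successor in Z. Already a fixed point.
Sat(A[a U AX (a ∨ (EG p))]) = {m0, m1, m2, m4, m5, m6, m7, m8}
m9 ∉ Sat(A[a U AX (a ∨ (EG p))]) = {m0, m1, m2, m4, m5, m6, m7, m8}, so the formula does not hold at m9.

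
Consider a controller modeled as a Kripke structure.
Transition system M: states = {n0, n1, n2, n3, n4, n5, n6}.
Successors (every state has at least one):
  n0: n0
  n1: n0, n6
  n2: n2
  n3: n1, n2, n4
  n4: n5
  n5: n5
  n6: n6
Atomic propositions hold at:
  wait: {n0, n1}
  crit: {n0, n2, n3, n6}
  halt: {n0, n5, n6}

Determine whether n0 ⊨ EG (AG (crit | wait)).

Sat(crit | wait) = {n0, n1, n2, n3, n6}
AG (crit | wait): greatest fixpoint, start Z0 = {n0, n1, n2, n3, n6}, keep only states in Sat with every successor in Z. Z1 = {n0, n1, n2, n6}; fixed.
Sat(AG (crit | wait)) = {n0, n1, n2, n6}
EG (AG (crit | wait)): greatest fixpoint, start Z0 = {n0, n1, n2, n6}, keep only states in Sat with some successor in Z. Already a fixed point.
Sat(EG (AG (crit | wait))) = {n0, n1, n2, n6}
n0 ∈ Sat(EG (AG (crit | wait))) = {n0, n1, n2, n6}, so the formula holds at n0.

Yes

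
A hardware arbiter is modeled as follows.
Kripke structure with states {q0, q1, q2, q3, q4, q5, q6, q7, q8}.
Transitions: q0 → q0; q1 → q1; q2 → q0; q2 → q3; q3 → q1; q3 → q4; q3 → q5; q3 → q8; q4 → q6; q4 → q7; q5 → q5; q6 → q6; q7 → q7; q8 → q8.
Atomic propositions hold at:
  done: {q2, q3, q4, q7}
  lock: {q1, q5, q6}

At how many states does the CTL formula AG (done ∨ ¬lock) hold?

Sat(¬lock) = {q0, q2, q3, q4, q7, q8}
Sat(done ∨ ¬lock) = {q0, q2, q3, q4, q7, q8}
AG (done ∨ ¬lock): greatest fixpoint, start Z0 = {q0, q2, q3, q4, q7, q8}, keep only states in Sat with every successor in Z. Z1 = {q0, q2, q7, q8}; Z2 = {q0, q7, q8}; fixed.
Sat(AG (done ∨ ¬lock)) = {q0, q7, q8}
|Sat(AG (done ∨ ¬lock))| = |{q0, q7, q8}| = 3.

3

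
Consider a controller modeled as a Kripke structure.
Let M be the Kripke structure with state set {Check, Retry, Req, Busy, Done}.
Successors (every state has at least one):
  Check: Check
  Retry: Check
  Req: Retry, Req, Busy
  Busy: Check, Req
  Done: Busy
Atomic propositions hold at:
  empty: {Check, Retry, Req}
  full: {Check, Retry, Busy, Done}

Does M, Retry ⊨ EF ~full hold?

No

Sat(~full) = {Req}
EF ~full: least fixpoint, start Z0 = {Req}, add states with some successor in Z. Z1 = {Req, Busy}; Z2 = {Req, Busy, Done}; fixed.
Sat(EF ~full) = {Req, Busy, Done}
Retry ∉ Sat(EF ~full) = {Req, Busy, Done}, so the formula does not hold at Retry.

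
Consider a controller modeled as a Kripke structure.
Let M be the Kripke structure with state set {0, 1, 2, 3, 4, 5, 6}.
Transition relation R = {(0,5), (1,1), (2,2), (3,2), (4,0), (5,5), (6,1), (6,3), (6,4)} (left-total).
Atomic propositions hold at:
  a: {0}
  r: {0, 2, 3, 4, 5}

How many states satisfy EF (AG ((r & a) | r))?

Sat(r & a) = {0}
Sat((r & a) | r) = {0, 2, 3, 4, 5}
AG ((r & a) | r): greatest fixpoint, start Z0 = {0, 2, 3, 4, 5}, keep only states in Sat with every successor in Z. Already a fixed point.
Sat(AG ((r & a) | r)) = {0, 2, 3, 4, 5}
EF (AG ((r & a) | r)): least fixpoint, start Z0 = {0, 2, 3, 4, 5}, add states with some successor in Z. Z1 = {0, 2, 3, 4, 5, 6}; fixed.
Sat(EF (AG ((r & a) | r))) = {0, 2, 3, 4, 5, 6}
|Sat(EF (AG ((r & a) | r)))| = |{0, 2, 3, 4, 5, 6}| = 6.

6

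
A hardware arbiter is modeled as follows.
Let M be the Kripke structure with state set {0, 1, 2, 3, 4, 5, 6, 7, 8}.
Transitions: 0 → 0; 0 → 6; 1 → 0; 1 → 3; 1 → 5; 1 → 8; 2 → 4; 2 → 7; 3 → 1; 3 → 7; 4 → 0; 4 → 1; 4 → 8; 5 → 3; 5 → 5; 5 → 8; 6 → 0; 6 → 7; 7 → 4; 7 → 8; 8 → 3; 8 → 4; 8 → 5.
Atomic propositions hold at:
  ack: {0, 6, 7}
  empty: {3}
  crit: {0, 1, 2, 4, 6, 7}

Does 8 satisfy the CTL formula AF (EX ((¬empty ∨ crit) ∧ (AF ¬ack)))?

Yes

Sat(¬empty) = {0, 1, 2, 4, 5, 6, 7, 8}
Sat(¬empty ∨ crit) = {0, 1, 2, 4, 5, 6, 7, 8}
Sat(¬ack) = {1, 2, 3, 4, 5, 8}
AF ¬ack: least fixpoint, start Z0 = {1, 2, 3, 4, 5, 8}, add states with every successor in Z. Z1 = {1, 2, 3, 4, 5, 7, 8}; fixed.
Sat(AF ¬ack) = {1, 2, 3, 4, 5, 7, 8}
Sat((¬empty ∨ crit) ∧ (AF ¬ack)) = {1, 2, 4, 5, 7, 8}
Sat(EX ((¬empty ∨ crit) ∧ (AF ¬ack))) = {s : some successor in {1, 2, 4, 5, 7, 8}} = {1, 2, 3, 4, 5, 6, 7, 8}
AF (EX ((¬empty ∨ crit) ∧ (AF ¬ack))): least fixpoint, start Z0 = {1, 2, 3, 4, 5, 6, 7, 8}, add states with every successor in Z. Already a fixed point.
Sat(AF (EX ((¬empty ∨ crit) ∧ (AF ¬ack)))) = {1, 2, 3, 4, 5, 6, 7, 8}
8 ∈ Sat(AF (EX ((¬empty ∨ crit) ∧ (AF ¬ack)))) = {1, 2, 3, 4, 5, 6, 7, 8}, so the formula holds at 8.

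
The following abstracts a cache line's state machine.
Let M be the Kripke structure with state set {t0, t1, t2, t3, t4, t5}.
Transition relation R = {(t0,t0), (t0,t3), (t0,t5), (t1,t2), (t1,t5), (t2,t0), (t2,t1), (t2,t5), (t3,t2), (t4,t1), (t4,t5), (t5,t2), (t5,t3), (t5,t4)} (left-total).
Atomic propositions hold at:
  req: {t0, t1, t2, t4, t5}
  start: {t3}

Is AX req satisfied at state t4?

Yes

Sat(AX req) = {s : every successor in {t0, t1, t2, t4, t5}} = {t1, t2, t3, t4}
t4 ∈ Sat(AX req) = {t1, t2, t3, t4}, so the formula holds at t4.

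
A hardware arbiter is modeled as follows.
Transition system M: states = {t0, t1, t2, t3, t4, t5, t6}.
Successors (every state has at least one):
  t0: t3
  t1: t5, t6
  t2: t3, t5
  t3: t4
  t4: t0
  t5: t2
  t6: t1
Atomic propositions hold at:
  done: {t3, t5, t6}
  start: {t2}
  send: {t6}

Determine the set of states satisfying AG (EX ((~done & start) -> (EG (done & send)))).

Sat(~done) = {t0, t1, t2, t4}
Sat(~done & start) = {t2}
Sat(done & send) = {t6}
EG (done & send): greatest fixpoint, start Z0 = {t6}, keep only states in Sat with some successor in Z. Z1 = ∅; fixed.
Sat(EG (done & send)) = ∅
Sat((~done & start) -> (EG (done & send))) = {t0, t1, t3, t4, t5, t6}
Sat(EX ((~done & start) -> (EG (done & send)))) = {s : some successor in {t0, t1, t3, t4, t5, t6}} = {t0, t1, t2, t3, t4, t6}
AG (EX ((~done & start) -> (EG (done & send)))): greatest fixpoint, start Z0 = {t0, t1, t2, t3, t4, t6}, keep only states in Sat with every successor in Z. Z1 = {t0, t3, t4, t6}; Z2 = {t0, t3, t4}; fixed.
Sat(AG (EX ((~done & start) -> (EG (done & send))))) = {t0, t3, t4}

{t0, t3, t4}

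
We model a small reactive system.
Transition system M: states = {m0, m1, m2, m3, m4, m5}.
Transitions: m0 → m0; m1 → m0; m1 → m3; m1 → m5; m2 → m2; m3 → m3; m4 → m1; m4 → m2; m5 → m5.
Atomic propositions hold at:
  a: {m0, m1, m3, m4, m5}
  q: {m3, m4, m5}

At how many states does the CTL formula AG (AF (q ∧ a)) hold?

2

Sat(q ∧ a) = {m3, m4, m5}
AF (q ∧ a): least fixpoint, start Z0 = {m3, m4, m5}, add states with every successor in Z. Already a fixed point.
Sat(AF (q ∧ a)) = {m3, m4, m5}
AG (AF (q ∧ a)): greatest fixpoint, start Z0 = {m3, m4, m5}, keep only states in Sat with every successor in Z. Z1 = {m3, m5}; fixed.
Sat(AG (AF (q ∧ a))) = {m3, m5}
|Sat(AG (AF (q ∧ a)))| = |{m3, m5}| = 2.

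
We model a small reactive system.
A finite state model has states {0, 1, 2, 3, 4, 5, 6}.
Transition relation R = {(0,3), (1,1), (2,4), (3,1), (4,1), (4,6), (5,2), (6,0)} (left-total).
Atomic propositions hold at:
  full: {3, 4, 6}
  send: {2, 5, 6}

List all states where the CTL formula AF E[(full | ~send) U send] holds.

{2, 4, 5, 6}

Sat(~send) = {0, 1, 3, 4}
Sat(full | ~send) = {0, 1, 3, 4, 6}
E[(full | ~send) U send]: least fixpoint, start Z0 = Sat(send) = {2, 5, 6}, add states in Sat(full | ~send) with some successor in Z. Z1 = {2, 4, 5, 6}; fixed.
Sat(E[(full | ~send) U send]) = {2, 4, 5, 6}
AF E[(full | ~send) U send]: least fixpoint, start Z0 = {2, 4, 5, 6}, add states with every successor in Z. Already a fixed point.
Sat(AF E[(full | ~send) U send]) = {2, 4, 5, 6}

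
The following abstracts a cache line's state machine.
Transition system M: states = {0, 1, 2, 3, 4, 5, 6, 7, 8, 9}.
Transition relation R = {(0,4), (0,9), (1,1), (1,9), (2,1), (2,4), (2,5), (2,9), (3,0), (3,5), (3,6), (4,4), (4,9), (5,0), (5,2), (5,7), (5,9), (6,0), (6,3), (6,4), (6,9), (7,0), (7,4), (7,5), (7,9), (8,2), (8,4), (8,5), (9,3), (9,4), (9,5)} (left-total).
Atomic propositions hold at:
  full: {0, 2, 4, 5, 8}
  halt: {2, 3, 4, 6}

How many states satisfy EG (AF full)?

5

AF full: least fixpoint, start Z0 = {0, 2, 4, 5, 8}, add states with every successor in Z. Already a fixed point.
Sat(AF full) = {0, 2, 4, 5, 8}
EG (AF full): greatest fixpoint, start Z0 = {0, 2, 4, 5, 8}, keep only states in Sat with some successor in Z. Already a fixed point.
Sat(EG (AF full)) = {0, 2, 4, 5, 8}
|Sat(EG (AF full))| = |{0, 2, 4, 5, 8}| = 5.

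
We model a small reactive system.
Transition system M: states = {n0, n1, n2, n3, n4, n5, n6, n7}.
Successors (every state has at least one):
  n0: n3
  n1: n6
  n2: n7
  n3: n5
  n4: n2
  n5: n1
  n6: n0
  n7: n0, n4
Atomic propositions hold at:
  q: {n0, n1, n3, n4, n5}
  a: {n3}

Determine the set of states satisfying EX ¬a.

{n1, n2, n3, n4, n5, n6, n7}

Sat(¬a) = {n0, n1, n2, n4, n5, n6, n7}
Sat(EX ¬a) = {s : some successor in {n0, n1, n2, n4, n5, n6, n7}} = {n1, n2, n3, n4, n5, n6, n7}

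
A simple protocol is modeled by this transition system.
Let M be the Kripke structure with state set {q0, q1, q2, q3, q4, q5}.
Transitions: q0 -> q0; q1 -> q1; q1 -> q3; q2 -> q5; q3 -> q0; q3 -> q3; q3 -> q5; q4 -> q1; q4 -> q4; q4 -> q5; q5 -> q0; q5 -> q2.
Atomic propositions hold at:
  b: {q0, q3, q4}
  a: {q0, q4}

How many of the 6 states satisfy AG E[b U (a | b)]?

1

Sat(a | b) = {q0, q3, q4}
E[b U (a | b)]: least fixpoint, start Z0 = Sat((a | b)) = {q0, q3, q4}, add states in Sat(b) with some successor in Z. Already a fixed point.
Sat(E[b U (a | b)]) = {q0, q3, q4}
AG E[b U (a | b)]: greatest fixpoint, start Z0 = {q0, q3, q4}, keep only states in Sat with every successor in Z. Z1 = {q0}; fixed.
Sat(AG E[b U (a | b)]) = {q0}
|Sat(AG E[b U (a | b)])| = |{q0}| = 1.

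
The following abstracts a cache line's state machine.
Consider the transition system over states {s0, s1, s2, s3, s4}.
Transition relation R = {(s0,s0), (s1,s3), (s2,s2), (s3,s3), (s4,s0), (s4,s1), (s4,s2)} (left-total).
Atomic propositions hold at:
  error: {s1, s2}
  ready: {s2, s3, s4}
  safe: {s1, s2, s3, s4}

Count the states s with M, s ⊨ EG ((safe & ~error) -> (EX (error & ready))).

3

Sat(~error) = {s0, s3, s4}
Sat(safe & ~error) = {s3, s4}
Sat(error & ready) = {s2}
Sat(EX (error & ready)) = {s : some successor in {s2}} = {s2, s4}
Sat((safe & ~error) -> (EX (error & ready))) = {s0, s1, s2, s4}
EG ((safe & ~error) -> (EX (error & ready))): greatest fixpoint, start Z0 = {s0, s1, s2, s4}, keep only states in Sat with some successor in Z. Z1 = {s0, s2, s4}; fixed.
Sat(EG ((safe & ~error) -> (EX (error & ready)))) = {s0, s2, s4}
|Sat(EG ((safe & ~error) -> (EX (error & ready))))| = |{s0, s2, s4}| = 3.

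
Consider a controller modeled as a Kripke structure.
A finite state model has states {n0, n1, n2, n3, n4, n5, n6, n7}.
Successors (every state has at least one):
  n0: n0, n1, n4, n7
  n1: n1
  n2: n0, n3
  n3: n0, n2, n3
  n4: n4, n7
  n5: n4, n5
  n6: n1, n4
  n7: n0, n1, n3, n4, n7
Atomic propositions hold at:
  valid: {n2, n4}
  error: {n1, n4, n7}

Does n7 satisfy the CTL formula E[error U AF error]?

AF error: least fixpoint, start Z0 = {n1, n4, n7}, add states with every successor in Z. Z1 = {n1, n4, n6, n7}; fixed.
Sat(AF error) = {n1, n4, n6, n7}
E[error U AF error]: least fixpoint, start Z0 = Sat(AF error) = {n1, n4, n6, n7}, add states in Sat(error) with some successor in Z. Already a fixed point.
Sat(E[error U AF error]) = {n1, n4, n6, n7}
n7 ∈ Sat(E[error U AF error]) = {n1, n4, n6, n7}, so the formula holds at n7.

Yes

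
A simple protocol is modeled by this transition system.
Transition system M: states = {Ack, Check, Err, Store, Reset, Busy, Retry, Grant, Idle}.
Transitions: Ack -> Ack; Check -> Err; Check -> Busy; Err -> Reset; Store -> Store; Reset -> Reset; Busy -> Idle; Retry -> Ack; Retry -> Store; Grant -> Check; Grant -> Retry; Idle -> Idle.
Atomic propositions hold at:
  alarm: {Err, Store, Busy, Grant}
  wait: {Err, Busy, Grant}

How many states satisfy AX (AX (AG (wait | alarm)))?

1

Sat(wait | alarm) = {Err, Store, Busy, Grant}
AG (wait | alarm): greatest fixpoint, start Z0 = {Err, Store, Busy, Grant}, keep only states in Sat with every successor in Z. Z1 = {Store}; fixed.
Sat(AG (wait | alarm)) = {Store}
Sat(AX (AG (wait | alarm))) = {s : every successor in {Store}} = {Store}
Sat(AX (AX (AG (wait | alarm)))) = {s : every successor in {Store}} = {Store}
|Sat(AX (AX (AG (wait | alarm))))| = |{Store}| = 1.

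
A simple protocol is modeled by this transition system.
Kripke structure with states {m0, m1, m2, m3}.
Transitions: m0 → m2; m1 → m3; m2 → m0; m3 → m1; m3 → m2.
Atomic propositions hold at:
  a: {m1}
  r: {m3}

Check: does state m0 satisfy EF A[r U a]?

No

A[r U a]: least fixpoint, start Z0 = Sat(a) = {m1}, add states in Sat(r) with every successor in Z. Already a fixed point.
Sat(A[r U a]) = {m1}
EF A[r U a]: least fixpoint, start Z0 = {m1}, add states with some successor in Z. Z1 = {m1, m3}; fixed.
Sat(EF A[r U a]) = {m1, m3}
m0 ∉ Sat(EF A[r U a]) = {m1, m3}, so the formula does not hold at m0.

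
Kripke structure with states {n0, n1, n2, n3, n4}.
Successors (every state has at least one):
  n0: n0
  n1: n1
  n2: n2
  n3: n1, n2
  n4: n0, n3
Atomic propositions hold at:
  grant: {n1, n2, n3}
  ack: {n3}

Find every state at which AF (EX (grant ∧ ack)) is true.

{n4}

Sat(grant ∧ ack) = {n3}
Sat(EX (grant ∧ ack)) = {s : some successor in {n3}} = {n4}
AF (EX (grant ∧ ack)): least fixpoint, start Z0 = {n4}, add states with every successor in Z. Already a fixed point.
Sat(AF (EX (grant ∧ ack))) = {n4}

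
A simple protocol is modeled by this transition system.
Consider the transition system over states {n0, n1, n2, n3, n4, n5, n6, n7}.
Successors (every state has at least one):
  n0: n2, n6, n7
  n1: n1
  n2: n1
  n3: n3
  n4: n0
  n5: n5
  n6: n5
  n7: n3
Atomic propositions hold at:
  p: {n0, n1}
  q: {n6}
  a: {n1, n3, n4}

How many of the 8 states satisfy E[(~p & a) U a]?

Sat(~p) = {n2, n3, n4, n5, n6, n7}
Sat(~p & a) = {n3, n4}
E[(~p & a) U a]: least fixpoint, start Z0 = Sat(a) = {n1, n3, n4}, add states in Sat(~p & a) with some successor in Z. Already a fixed point.
Sat(E[(~p & a) U a]) = {n1, n3, n4}
|Sat(E[(~p & a) U a])| = |{n1, n3, n4}| = 3.

3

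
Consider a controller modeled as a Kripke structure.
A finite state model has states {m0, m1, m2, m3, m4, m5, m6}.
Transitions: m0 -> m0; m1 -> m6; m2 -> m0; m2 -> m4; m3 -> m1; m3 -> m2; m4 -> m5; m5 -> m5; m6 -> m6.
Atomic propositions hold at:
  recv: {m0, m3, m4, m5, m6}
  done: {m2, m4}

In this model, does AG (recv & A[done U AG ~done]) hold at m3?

No

Sat(~done) = {m0, m1, m3, m5, m6}
AG ~done: greatest fixpoint, start Z0 = {m0, m1, m3, m5, m6}, keep only states in Sat with every successor in Z. Z1 = {m0, m1, m5, m6}; fixed.
Sat(AG ~done) = {m0, m1, m5, m6}
A[done U AG ~done]: least fixpoint, start Z0 = Sat(AG ~done) = {m0, m1, m5, m6}, add states in Sat(done) with every successor in Z. Z1 = {m0, m1, m4, m5, m6}; Z2 = {m0, m1, m2, m4, m5, m6}; fixed.
Sat(A[done U AG ~done]) = {m0, m1, m2, m4, m5, m6}
Sat(recv & A[done U AG ~done]) = {m0, m4, m5, m6}
AG (recv & A[done U AG ~done]): greatest fixpoint, start Z0 = {m0, m4, m5, m6}, keep only states in Sat with every successor in Z. Already a fixed point.
Sat(AG (recv & A[done U AG ~done])) = {m0, m4, m5, m6}
m3 ∉ Sat(AG (recv & A[done U AG ~done])) = {m0, m4, m5, m6}, so the formula does not hold at m3.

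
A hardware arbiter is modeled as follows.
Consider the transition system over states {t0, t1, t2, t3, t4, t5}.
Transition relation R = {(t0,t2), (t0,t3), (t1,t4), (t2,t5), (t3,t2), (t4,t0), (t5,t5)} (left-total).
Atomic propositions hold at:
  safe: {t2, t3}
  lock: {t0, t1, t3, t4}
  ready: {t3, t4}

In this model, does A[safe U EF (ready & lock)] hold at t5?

No

Sat(ready & lock) = {t3, t4}
EF (ready & lock): least fixpoint, start Z0 = {t3, t4}, add states with some successor in Z. Z1 = {t0, t1, t3, t4}; fixed.
Sat(EF (ready & lock)) = {t0, t1, t3, t4}
A[safe U EF (ready & lock)]: least fixpoint, start Z0 = Sat(EF (ready & lock)) = {t0, t1, t3, t4}, add states in Sat(safe) with every successor in Z. Already a fixed point.
Sat(A[safe U EF (ready & lock)]) = {t0, t1, t3, t4}
t5 ∉ Sat(A[safe U EF (ready & lock)]) = {t0, t1, t3, t4}, so the formula does not hold at t5.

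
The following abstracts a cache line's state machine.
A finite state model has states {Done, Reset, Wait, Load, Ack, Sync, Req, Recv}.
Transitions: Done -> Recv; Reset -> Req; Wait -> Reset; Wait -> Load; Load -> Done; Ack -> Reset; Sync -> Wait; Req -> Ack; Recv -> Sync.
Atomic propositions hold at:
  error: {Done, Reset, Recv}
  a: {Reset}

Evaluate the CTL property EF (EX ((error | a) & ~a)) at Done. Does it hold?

Sat(error | a) = {Done, Reset, Recv}
Sat(~a) = {Done, Wait, Load, Ack, Sync, Req, Recv}
Sat((error | a) & ~a) = {Done, Recv}
Sat(EX ((error | a) & ~a)) = {s : some successor in {Done, Recv}} = {Done, Load}
EF (EX ((error | a) & ~a)): least fixpoint, start Z0 = {Done, Load}, add states with some successor in Z. Z1 = {Done, Wait, Load}; Z2 = {Done, Wait, Load, Sync}; Z3 = {Done, Wait, Load, Sync, Recv}; fixed.
Sat(EF (EX ((error | a) & ~a))) = {Done, Wait, Load, Sync, Recv}
Done ∈ Sat(EF (EX ((error | a) & ~a))) = {Done, Wait, Load, Sync, Recv}, so the formula holds at Done.

Yes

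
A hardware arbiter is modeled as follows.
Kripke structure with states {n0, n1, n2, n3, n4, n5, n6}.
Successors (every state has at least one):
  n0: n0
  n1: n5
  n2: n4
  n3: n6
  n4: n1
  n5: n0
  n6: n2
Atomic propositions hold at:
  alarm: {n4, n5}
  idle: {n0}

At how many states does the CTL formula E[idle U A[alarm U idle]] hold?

2

A[alarm U idle]: least fixpoint, start Z0 = Sat(idle) = {n0}, add states in Sat(alarm) with every successor in Z. Z1 = {n0, n5}; fixed.
Sat(A[alarm U idle]) = {n0, n5}
E[idle U A[alarm U idle]]: least fixpoint, start Z0 = Sat(A[alarm U idle]) = {n0, n5}, add states in Sat(idle) with some successor in Z. Already a fixed point.
Sat(E[idle U A[alarm U idle]]) = {n0, n5}
|Sat(E[idle U A[alarm U idle]])| = |{n0, n5}| = 2.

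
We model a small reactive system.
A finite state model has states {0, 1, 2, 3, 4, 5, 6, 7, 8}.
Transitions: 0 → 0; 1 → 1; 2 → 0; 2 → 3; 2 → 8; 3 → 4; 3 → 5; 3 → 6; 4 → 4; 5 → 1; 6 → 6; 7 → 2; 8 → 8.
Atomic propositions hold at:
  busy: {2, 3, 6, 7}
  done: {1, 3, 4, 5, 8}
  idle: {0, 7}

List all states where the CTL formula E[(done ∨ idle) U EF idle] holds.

{0, 2, 7}

Sat(done ∨ idle) = {0, 1, 3, 4, 5, 7, 8}
EF idle: least fixpoint, start Z0 = {0, 7}, add states with some successor in Z. Z1 = {0, 2, 7}; fixed.
Sat(EF idle) = {0, 2, 7}
E[(done ∨ idle) U EF idle]: least fixpoint, start Z0 = Sat(EF idle) = {0, 2, 7}, add states in Sat(done ∨ idle) with some successor in Z. Already a fixed point.
Sat(E[(done ∨ idle) U EF idle]) = {0, 2, 7}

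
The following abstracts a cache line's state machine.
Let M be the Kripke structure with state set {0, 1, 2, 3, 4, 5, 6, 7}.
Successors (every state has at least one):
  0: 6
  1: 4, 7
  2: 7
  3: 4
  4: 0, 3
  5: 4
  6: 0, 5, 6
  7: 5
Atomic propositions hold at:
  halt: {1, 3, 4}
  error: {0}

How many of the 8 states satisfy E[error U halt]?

3

E[error U halt]: least fixpoint, start Z0 = Sat(halt) = {1, 3, 4}, add states in Sat(error) with some successor in Z. Already a fixed point.
Sat(E[error U halt]) = {1, 3, 4}
|Sat(E[error U halt])| = |{1, 3, 4}| = 3.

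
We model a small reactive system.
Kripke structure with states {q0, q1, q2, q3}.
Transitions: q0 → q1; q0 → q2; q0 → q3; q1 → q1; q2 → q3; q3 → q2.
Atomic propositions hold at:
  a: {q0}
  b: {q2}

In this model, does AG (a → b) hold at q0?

No

Sat(a → b) = {q1, q2, q3}
AG (a → b): greatest fixpoint, start Z0 = {q1, q2, q3}, keep only states in Sat with every successor in Z. Already a fixed point.
Sat(AG (a → b)) = {q1, q2, q3}
q0 ∉ Sat(AG (a → b)) = {q1, q2, q3}, so the formula does not hold at q0.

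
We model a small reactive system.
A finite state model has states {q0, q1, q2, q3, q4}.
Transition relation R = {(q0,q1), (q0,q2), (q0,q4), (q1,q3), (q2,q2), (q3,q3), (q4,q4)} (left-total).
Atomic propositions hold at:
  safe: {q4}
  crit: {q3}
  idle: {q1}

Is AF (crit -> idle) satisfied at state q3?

No

Sat(crit -> idle) = {q0, q1, q2, q4}
AF (crit -> idle): least fixpoint, start Z0 = {q0, q1, q2, q4}, add states with every successor in Z. Already a fixed point.
Sat(AF (crit -> idle)) = {q0, q1, q2, q4}
q3 ∉ Sat(AF (crit -> idle)) = {q0, q1, q2, q4}, so the formula does not hold at q3.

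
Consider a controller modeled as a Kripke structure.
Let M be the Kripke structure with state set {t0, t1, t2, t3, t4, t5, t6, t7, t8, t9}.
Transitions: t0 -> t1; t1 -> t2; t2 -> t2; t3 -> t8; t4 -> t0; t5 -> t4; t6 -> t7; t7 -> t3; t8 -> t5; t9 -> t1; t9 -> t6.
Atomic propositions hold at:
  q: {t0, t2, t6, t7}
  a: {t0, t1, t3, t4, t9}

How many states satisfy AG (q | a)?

Sat(q | a) = {t0, t1, t2, t3, t4, t6, t7, t9}
AG (q | a): greatest fixpoint, start Z0 = {t0, t1, t2, t3, t4, t6, t7, t9}, keep only states in Sat with every successor in Z. Z1 = {t0, t1, t2, t4, t6, t7, t9}; Z2 = {t0, t1, t2, t4, t6, t9}; Z3 = {t0, t1, t2, t4, t9}; Z4 = {t0, t1, t2, t4}; fixed.
Sat(AG (q | a)) = {t0, t1, t2, t4}
|Sat(AG (q | a))| = |{t0, t1, t2, t4}| = 4.

4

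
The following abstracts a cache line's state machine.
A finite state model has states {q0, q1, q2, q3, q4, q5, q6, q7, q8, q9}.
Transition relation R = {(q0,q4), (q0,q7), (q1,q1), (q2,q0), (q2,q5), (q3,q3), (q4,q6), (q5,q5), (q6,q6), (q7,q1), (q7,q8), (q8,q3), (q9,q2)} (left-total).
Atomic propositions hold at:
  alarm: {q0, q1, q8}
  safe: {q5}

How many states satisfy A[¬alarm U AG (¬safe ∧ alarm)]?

Sat(¬alarm) = {q2, q3, q4, q5, q6, q7, q9}
Sat(¬safe) = {q0, q1, q2, q3, q4, q6, q7, q8, q9}
Sat(¬safe ∧ alarm) = {q0, q1, q8}
AG (¬safe ∧ alarm): greatest fixpoint, start Z0 = {q0, q1, q8}, keep only states in Sat with every successor in Z. Z1 = {q1}; fixed.
Sat(AG (¬safe ∧ alarm)) = {q1}
A[¬alarm U AG (¬safe ∧ alarm)]: least fixpoint, start Z0 = Sat(AG (¬safe ∧ alarm)) = {q1}, add states in Sat(¬alarm) with every successor in Z. Already a fixed point.
Sat(A[¬alarm U AG (¬safe ∧ alarm)]) = {q1}
|Sat(A[¬alarm U AG (¬safe ∧ alarm)])| = |{q1}| = 1.

1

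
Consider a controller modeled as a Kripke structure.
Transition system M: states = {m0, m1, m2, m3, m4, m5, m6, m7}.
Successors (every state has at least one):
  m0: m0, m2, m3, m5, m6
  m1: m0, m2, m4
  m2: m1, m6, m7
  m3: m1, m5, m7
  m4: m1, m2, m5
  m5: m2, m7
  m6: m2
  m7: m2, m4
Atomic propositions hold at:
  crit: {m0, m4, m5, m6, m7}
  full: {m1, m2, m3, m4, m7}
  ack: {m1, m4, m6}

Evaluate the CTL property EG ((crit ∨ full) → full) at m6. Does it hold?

No

Sat(crit ∨ full) = {m0, m1, m2, m3, m4, m5, m6, m7}
Sat((crit ∨ full) → full) = {m1, m2, m3, m4, m7}
EG ((crit ∨ full) → full): greatest fixpoint, start Z0 = {m1, m2, m3, m4, m7}, keep only states in Sat with some successor in Z. Already a fixed point.
Sat(EG ((crit ∨ full) → full)) = {m1, m2, m3, m4, m7}
m6 ∉ Sat(EG ((crit ∨ full) → full)) = {m1, m2, m3, m4, m7}, so the formula does not hold at m6.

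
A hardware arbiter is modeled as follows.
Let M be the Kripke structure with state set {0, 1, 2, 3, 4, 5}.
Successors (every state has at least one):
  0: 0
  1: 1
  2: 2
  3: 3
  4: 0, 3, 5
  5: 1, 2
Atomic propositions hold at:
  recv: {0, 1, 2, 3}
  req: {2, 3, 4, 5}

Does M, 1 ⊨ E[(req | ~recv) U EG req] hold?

Sat(~recv) = {4, 5}
Sat(req | ~recv) = {2, 3, 4, 5}
EG req: greatest fixpoint, start Z0 = {2, 3, 4, 5}, keep only states in Sat with some successor in Z. Already a fixed point.
Sat(EG req) = {2, 3, 4, 5}
E[(req | ~recv) U EG req]: least fixpoint, start Z0 = Sat(EG req) = {2, 3, 4, 5}, add states in Sat(req | ~recv) with some successor in Z. Already a fixed point.
Sat(E[(req | ~recv) U EG req]) = {2, 3, 4, 5}
1 ∉ Sat(E[(req | ~recv) U EG req]) = {2, 3, 4, 5}, so the formula does not hold at 1.

No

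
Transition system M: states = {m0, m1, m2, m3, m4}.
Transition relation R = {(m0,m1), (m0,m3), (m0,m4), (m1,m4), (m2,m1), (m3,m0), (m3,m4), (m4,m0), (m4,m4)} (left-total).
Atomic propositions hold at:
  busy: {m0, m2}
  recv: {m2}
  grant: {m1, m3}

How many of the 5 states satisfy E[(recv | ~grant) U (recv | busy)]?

3

Sat(~grant) = {m0, m2, m4}
Sat(recv | ~grant) = {m0, m2, m4}
Sat(recv | busy) = {m0, m2}
E[(recv | ~grant) U (recv | busy)]: least fixpoint, start Z0 = Sat((recv | busy)) = {m0, m2}, add states in Sat(recv | ~grant) with some successor in Z. Z1 = {m0, m2, m4}; fixed.
Sat(E[(recv | ~grant) U (recv | busy)]) = {m0, m2, m4}
|Sat(E[(recv | ~grant) U (recv | busy)])| = |{m0, m2, m4}| = 3.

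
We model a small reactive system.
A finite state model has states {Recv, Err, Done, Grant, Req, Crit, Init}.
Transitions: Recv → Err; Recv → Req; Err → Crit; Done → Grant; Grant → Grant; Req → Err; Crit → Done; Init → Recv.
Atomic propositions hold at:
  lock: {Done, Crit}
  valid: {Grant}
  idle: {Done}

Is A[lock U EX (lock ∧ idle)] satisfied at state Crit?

Sat(lock ∧ idle) = {Done}
Sat(EX (lock ∧ idle)) = {s : some successor in {Done}} = {Crit}
A[lock U EX (lock ∧ idle)]: least fixpoint, start Z0 = Sat(EX (lock ∧ idle)) = {Crit}, add states in Sat(lock) with every successor in Z. Already a fixed point.
Sat(A[lock U EX (lock ∧ idle)]) = {Crit}
Crit ∈ Sat(A[lock U EX (lock ∧ idle)]) = {Crit}, so the formula holds at Crit.

Yes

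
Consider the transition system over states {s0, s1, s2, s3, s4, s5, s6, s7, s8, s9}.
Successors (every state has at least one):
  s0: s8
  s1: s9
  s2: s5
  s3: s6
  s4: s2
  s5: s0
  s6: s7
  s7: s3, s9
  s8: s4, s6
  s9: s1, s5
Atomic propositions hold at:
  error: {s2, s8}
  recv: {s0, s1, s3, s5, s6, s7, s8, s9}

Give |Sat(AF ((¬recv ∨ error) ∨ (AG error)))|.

Sat(¬recv) = {s2, s4}
Sat(¬recv ∨ error) = {s2, s4, s8}
AG error: greatest fixpoint, start Z0 = {s2, s8}, keep only states in Sat with every successor in Z. Z1 = ∅; fixed.
Sat(AG error) = ∅
Sat((¬recv ∨ error) ∨ (AG error)) = {s2, s4, s8}
AF ((¬recv ∨ error) ∨ (AG error)): least fixpoint, start Z0 = {s2, s4, s8}, add states with every successor in Z. Z1 = {s0, s2, s4, s8}; Z2 = {s0, s2, s4, s5, s8}; fixed.
Sat(AF ((¬recv ∨ error) ∨ (AG error))) = {s0, s2, s4, s5, s8}
|Sat(AF ((¬recv ∨ error) ∨ (AG error)))| = |{s0, s2, s4, s5, s8}| = 5.

5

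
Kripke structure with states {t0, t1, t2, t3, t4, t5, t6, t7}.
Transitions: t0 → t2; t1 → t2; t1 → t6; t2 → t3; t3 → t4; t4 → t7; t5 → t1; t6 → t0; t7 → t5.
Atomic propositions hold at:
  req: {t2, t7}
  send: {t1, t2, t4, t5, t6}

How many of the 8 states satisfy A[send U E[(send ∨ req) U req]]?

Sat(send ∨ req) = {t1, t2, t4, t5, t6, t7}
E[(send ∨ req) U req]: least fixpoint, start Z0 = Sat(req) = {t2, t7}, add states in Sat(send ∨ req) with some successor in Z. Z1 = {t1, t2, t4, t7}; Z2 = {t1, t2, t4, t5, t7}; fixed.
Sat(E[(send ∨ req) U req]) = {t1, t2, t4, t5, t7}
A[send U E[(send ∨ req) U req]]: least fixpoint, start Z0 = Sat(E[(send ∨ req) U req]) = {t1, t2, t4, t5, t7}, add states in Sat(send) with every successor in Z. Already a fixed point.
Sat(A[send U E[(send ∨ req) U req]]) = {t1, t2, t4, t5, t7}
|Sat(A[send U E[(send ∨ req) U req]])| = |{t1, t2, t4, t5, t7}| = 5.

5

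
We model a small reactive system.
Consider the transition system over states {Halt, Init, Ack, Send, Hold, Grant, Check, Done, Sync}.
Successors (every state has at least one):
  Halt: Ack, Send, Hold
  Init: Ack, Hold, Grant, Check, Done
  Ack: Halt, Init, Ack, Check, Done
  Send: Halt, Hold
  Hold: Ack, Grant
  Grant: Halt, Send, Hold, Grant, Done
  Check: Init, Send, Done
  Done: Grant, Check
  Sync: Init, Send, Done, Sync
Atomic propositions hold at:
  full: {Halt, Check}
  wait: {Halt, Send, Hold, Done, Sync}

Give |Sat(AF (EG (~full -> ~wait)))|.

8

Sat(~full) = {Init, Ack, Send, Hold, Grant, Done, Sync}
Sat(~wait) = {Init, Ack, Grant, Check}
Sat(~full -> ~wait) = {Halt, Init, Ack, Grant, Check}
EG (~full -> ~wait): greatest fixpoint, start Z0 = {Halt, Init, Ack, Grant, Check}, keep only states in Sat with some successor in Z. Already a fixed point.
Sat(EG (~full -> ~wait)) = {Halt, Init, Ack, Grant, Check}
AF (EG (~full -> ~wait)): least fixpoint, start Z0 = {Halt, Init, Ack, Grant, Check}, add states with every successor in Z. Z1 = {Halt, Init, Ack, Hold, Grant, Check, Done}; Z2 = {Halt, Init, Ack, Send, Hold, Grant, Check, Done}; fixed.
Sat(AF (EG (~full -> ~wait))) = {Halt, Init, Ack, Send, Hold, Grant, Check, Done}
|Sat(AF (EG (~full -> ~wait)))| = |{Halt, Init, Ack, Send, Hold, Grant, Check, Done}| = 8.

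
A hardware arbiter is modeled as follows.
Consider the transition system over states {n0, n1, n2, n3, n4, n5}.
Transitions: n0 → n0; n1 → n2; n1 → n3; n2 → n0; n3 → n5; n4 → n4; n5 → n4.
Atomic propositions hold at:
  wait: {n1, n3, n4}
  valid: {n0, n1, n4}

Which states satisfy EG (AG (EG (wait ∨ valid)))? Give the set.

{n0, n4}

Sat(wait ∨ valid) = {n0, n1, n3, n4}
EG (wait ∨ valid): greatest fixpoint, start Z0 = {n0, n1, n3, n4}, keep only states in Sat with some successor in Z. Z1 = {n0, n1, n4}; Z2 = {n0, n4}; fixed.
Sat(EG (wait ∨ valid)) = {n0, n4}
AG (EG (wait ∨ valid)): greatest fixpoint, start Z0 = {n0, n4}, keep only states in Sat with every successor in Z. Already a fixed point.
Sat(AG (EG (wait ∨ valid))) = {n0, n4}
EG (AG (EG (wait ∨ valid))): greatest fixpoint, start Z0 = {n0, n4}, keep only states in Sat with some successor in Z. Already a fixed point.
Sat(EG (AG (EG (wait ∨ valid)))) = {n0, n4}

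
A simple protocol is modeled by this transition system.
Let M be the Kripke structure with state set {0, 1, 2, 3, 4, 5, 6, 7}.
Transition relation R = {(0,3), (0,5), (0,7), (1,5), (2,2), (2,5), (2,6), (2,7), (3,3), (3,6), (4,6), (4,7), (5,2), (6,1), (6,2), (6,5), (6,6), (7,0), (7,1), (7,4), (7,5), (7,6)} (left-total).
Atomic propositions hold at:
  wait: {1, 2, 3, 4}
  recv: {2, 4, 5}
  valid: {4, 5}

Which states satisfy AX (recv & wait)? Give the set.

Sat(recv & wait) = {2, 4}
Sat(AX (recv & wait)) = {s : every successor in {2, 4}} = {5}

{5}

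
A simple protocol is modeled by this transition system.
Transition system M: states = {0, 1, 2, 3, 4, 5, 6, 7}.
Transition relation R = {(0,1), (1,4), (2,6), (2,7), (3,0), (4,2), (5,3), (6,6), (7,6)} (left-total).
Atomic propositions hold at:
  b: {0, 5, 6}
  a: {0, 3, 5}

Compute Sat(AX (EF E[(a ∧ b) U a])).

Sat(a ∧ b) = {0, 5}
E[(a ∧ b) U a]: least fixpoint, start Z0 = Sat(a) = {0, 3, 5}, add states in Sat(a ∧ b) with some successor in Z. Already a fixed point.
Sat(E[(a ∧ b) U a]) = {0, 3, 5}
EF E[(a ∧ b) U a]: least fixpoint, start Z0 = {0, 3, 5}, add states with some successor in Z. Already a fixed point.
Sat(EF E[(a ∧ b) U a]) = {0, 3, 5}
Sat(AX (EF E[(a ∧ b) U a])) = {s : every successor in {0, 3, 5}} = {3, 5}

{3, 5}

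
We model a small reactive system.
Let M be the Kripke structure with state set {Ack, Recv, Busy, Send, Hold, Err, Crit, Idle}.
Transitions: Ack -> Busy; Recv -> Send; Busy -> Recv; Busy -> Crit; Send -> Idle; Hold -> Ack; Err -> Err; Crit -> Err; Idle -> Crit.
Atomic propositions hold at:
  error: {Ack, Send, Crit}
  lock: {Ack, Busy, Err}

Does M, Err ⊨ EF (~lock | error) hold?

No

Sat(~lock) = {Recv, Send, Hold, Crit, Idle}
Sat(~lock | error) = {Ack, Recv, Send, Hold, Crit, Idle}
EF (~lock | error): least fixpoint, start Z0 = {Ack, Recv, Send, Hold, Crit, Idle}, add states with some successor in Z. Z1 = {Ack, Recv, Busy, Send, Hold, Crit, Idle}; fixed.
Sat(EF (~lock | error)) = {Ack, Recv, Busy, Send, Hold, Crit, Idle}
Err ∉ Sat(EF (~lock | error)) = {Ack, Recv, Busy, Send, Hold, Crit, Idle}, so the formula does not hold at Err.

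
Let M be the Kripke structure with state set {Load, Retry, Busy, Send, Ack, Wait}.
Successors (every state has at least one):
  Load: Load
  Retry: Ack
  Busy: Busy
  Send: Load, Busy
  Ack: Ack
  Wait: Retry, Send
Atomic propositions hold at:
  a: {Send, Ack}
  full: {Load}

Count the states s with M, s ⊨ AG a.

AG a: greatest fixpoint, start Z0 = {Send, Ack}, keep only states in Sat with every successor in Z. Z1 = {Ack}; fixed.
Sat(AG a) = {Ack}
|Sat(AG a)| = |{Ack}| = 1.

1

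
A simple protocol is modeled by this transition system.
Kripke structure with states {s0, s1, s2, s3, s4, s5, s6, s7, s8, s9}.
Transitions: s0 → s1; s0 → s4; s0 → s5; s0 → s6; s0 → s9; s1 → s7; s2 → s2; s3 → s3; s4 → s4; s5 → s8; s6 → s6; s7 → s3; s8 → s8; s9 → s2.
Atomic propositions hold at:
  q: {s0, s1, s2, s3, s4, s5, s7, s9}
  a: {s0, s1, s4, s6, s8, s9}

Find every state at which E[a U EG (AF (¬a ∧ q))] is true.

{s0, s1, s2, s3, s7, s9}

Sat(¬a) = {s2, s3, s5, s7}
Sat(¬a ∧ q) = {s2, s3, s5, s7}
AF (¬a ∧ q): least fixpoint, start Z0 = {s2, s3, s5, s7}, add states with every successor in Z. Z1 = {s1, s2, s3, s5, s7, s9}; fixed.
Sat(AF (¬a ∧ q)) = {s1, s2, s3, s5, s7, s9}
EG (AF (¬a ∧ q)): greatest fixpoint, start Z0 = {s1, s2, s3, s5, s7, s9}, keep only states in Sat with some successor in Z. Z1 = {s1, s2, s3, s7, s9}; fixed.
Sat(EG (AF (¬a ∧ q))) = {s1, s2, s3, s7, s9}
E[a U EG (AF (¬a ∧ q))]: least fixpoint, start Z0 = Sat(EG (AF (¬a ∧ q))) = {s1, s2, s3, s7, s9}, add states in Sat(a) with some successor in Z. Z1 = {s0, s1, s2, s3, s7, s9}; fixed.
Sat(E[a U EG (AF (¬a ∧ q))]) = {s0, s1, s2, s3, s7, s9}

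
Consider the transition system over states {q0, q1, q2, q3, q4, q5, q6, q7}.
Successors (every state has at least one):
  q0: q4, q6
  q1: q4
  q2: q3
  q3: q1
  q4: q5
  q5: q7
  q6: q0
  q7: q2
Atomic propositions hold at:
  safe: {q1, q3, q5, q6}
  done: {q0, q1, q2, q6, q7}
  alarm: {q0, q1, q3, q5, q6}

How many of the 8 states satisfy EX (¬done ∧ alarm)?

2

Sat(¬done) = {q3, q4, q5}
Sat(¬done ∧ alarm) = {q3, q5}
Sat(EX (¬done ∧ alarm)) = {s : some successor in {q3, q5}} = {q2, q4}
|Sat(EX (¬done ∧ alarm))| = |{q2, q4}| = 2.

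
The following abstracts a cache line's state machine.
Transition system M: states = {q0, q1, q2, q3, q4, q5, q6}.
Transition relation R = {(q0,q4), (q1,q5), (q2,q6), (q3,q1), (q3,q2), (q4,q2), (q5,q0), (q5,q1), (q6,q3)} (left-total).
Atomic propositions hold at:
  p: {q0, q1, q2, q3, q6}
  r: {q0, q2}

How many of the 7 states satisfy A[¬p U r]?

Sat(¬p) = {q4, q5}
A[¬p U r]: least fixpoint, start Z0 = Sat(r) = {q0, q2}, add states in Sat(¬p) with every successor in Z. Z1 = {q0, q2, q4}; fixed.
Sat(A[¬p U r]) = {q0, q2, q4}
|Sat(A[¬p U r])| = |{q0, q2, q4}| = 3.

3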